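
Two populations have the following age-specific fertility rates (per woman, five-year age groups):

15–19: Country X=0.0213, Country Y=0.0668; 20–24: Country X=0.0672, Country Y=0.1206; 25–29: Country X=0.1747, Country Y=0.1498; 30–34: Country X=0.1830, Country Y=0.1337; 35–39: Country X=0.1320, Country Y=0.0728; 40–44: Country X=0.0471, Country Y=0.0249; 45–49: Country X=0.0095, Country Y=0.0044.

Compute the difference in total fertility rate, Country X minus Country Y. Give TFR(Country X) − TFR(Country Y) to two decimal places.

0.31

Country X:
  Sum of ASFRs = 0.0213 + 0.0672 + 0.1747 + 0.1830 + 0.1320 + 0.0471 + 0.0095 = 0.6348
  TFR = 5 × 0.6348 = 3.174
Country Y:
  Sum of ASFRs = 0.0668 + 0.1206 + 0.1498 + 0.1337 + 0.0728 + 0.0249 + 0.0044 = 0.5730
  TFR = 5 × 0.5730 = 2.865
Difference = 3.174 − 2.865 = 0.309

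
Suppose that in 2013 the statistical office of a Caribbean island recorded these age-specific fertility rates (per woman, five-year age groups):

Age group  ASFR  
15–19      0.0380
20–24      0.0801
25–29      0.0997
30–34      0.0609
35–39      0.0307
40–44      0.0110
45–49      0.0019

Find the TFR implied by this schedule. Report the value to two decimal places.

Sum of ASFRs = 0.0380 + 0.0801 + 0.0997 + 0.0609 + 0.0307 + 0.0110 + 0.0019 = 0.3223
TFR = 5 × 0.3223 = 1.6115

1.61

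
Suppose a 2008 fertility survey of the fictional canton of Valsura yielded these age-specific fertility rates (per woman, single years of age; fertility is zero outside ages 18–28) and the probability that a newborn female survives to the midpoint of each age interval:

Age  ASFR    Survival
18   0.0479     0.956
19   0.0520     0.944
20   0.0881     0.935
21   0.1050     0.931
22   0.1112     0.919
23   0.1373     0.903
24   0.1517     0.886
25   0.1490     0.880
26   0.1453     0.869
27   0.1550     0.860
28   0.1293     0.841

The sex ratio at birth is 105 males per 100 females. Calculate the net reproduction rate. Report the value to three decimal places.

0.554

Proportion female at birth = 100 / (100 + 105) = 0.48780.
Survival-weighted fertility by age (1·fₓ·Sₓ):
  18: 1 × 0.0479 × 0.956 = 0.04579
  19: 1 × 0.0520 × 0.944 = 0.04909
  20: 1 × 0.0881 × 0.935 = 0.08237
  21: 1 × 0.1050 × 0.931 = 0.09776
  22: 1 × 0.1112 × 0.919 = 0.10219
  23: 1 × 0.1373 × 0.903 = 0.12398
  24: 1 × 0.1517 × 0.886 = 0.13441
  25: 1 × 0.1490 × 0.880 = 0.13112
  26: 1 × 0.1453 × 0.869 = 0.12627
  27: 1 × 0.1550 × 0.860 = 0.13330
  28: 1 × 0.1293 × 0.841 = 0.10874
Sum = 1.13502
NRR = 0.48780 × 1.13502 = 0.55366
NRR < 1, so the cohort does not fully replace itself.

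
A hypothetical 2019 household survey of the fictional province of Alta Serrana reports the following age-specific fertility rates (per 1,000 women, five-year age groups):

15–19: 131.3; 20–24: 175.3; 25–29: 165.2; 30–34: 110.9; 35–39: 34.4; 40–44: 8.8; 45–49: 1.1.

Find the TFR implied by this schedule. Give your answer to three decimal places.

3.135

Sum of ASFRs = 131.3 + 175.3 + 165.2 + 110.9 + 34.4 + 8.8 + 1.1 = 627.0
TFR = 5 × 627.0 / 1000 = 3.135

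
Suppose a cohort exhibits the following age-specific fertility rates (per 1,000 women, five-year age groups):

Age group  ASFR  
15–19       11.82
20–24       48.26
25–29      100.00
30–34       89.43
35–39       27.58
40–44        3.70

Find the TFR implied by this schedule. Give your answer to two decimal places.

Sum of ASFRs = 11.82 + 48.26 + 100.00 + 89.43 + 27.58 + 3.70 = 280.79
TFR = 5 × 280.79 / 1000 = 1.40395

1.40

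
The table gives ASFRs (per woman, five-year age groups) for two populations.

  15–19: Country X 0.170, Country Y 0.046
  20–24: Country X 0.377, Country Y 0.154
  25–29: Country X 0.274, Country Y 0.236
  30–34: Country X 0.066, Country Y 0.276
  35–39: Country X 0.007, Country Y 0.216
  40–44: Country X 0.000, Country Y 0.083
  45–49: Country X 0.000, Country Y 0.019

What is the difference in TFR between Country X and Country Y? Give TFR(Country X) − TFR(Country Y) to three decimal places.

Country X:
  Sum of ASFRs = 0.170 + 0.377 + 0.274 + 0.066 + 0.007 + 0.000 + 0.000 = 0.894
  TFR = 5 × 0.894 = 4.47
Country Y:
  Sum of ASFRs = 0.046 + 0.154 + 0.236 + 0.276 + 0.216 + 0.083 + 0.019 = 1.030
  TFR = 5 × 1.030 = 5.15
Difference = 4.47 − 5.15 = -0.68

-0.680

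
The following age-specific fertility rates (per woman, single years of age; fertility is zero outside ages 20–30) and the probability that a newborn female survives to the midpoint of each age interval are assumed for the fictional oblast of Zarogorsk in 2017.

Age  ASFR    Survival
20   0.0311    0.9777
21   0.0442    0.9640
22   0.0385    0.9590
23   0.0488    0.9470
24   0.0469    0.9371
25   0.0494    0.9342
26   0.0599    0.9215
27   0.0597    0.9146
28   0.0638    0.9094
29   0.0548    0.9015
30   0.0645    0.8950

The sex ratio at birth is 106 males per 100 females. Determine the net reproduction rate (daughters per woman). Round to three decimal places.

Proportion female at birth = 100 / (100 + 106) = 0.48544.
Survival-weighted fertility by age (1·fₓ·Sₓ):
  20: 1 × 0.0311 × 0.9777 = 0.03041
  21: 1 × 0.0442 × 0.9640 = 0.04261
  22: 1 × 0.0385 × 0.9590 = 0.03692
  23: 1 × 0.0488 × 0.9470 = 0.04621
  24: 1 × 0.0469 × 0.9371 = 0.04395
  25: 1 × 0.0494 × 0.9342 = 0.04615
  26: 1 × 0.0599 × 0.9215 = 0.05520
  27: 1 × 0.0597 × 0.9146 = 0.05460
  28: 1 × 0.0638 × 0.9094 = 0.05802
  29: 1 × 0.0548 × 0.9015 = 0.04940
  30: 1 × 0.0645 × 0.8950 = 0.05773
Sum = 0.52120
NRR = 0.48544 × 0.52120 = 0.25301
An NRR under 1 implies long-run decline under these rates.

0.253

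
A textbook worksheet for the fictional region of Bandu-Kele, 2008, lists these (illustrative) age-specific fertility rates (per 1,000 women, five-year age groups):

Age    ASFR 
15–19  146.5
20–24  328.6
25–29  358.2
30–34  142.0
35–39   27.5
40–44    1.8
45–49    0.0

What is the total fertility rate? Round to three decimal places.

5.023

Sum of ASFRs = 146.5 + 328.6 + 358.2 + 142.0 + 27.5 + 1.8 + 0.0 = 1004.6
TFR = 5 × 1004.6 / 1000 = 5.023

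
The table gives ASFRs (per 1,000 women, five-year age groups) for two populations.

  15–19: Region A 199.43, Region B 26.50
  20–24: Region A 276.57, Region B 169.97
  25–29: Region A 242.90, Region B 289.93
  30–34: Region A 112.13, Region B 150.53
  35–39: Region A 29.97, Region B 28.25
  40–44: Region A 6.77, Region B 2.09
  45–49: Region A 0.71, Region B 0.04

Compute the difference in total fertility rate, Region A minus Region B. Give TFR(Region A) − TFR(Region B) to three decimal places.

1.006

Region A:
  Sum of ASFRs = 199.43 + 276.57 + 242.90 + 112.13 + 29.97 + 6.77 + 0.71 = 868.48
  TFR = 5 × 868.48 / 1000 = 4.3424
Region B:
  Sum of ASFRs = 26.50 + 169.97 + 289.93 + 150.53 + 28.25 + 2.09 + 0.04 = 667.31
  TFR = 5 × 667.31 / 1000 = 3.33655
Difference = 4.3424 − 3.33655 = 1.00585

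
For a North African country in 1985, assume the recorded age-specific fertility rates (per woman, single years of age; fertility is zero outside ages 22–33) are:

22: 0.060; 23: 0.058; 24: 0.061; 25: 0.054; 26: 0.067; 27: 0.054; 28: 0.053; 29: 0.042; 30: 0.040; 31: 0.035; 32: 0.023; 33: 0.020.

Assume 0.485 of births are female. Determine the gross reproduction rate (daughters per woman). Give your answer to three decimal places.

0.275

Proportion female at birth = 0.485.
Sum of ASFRs = 0.060 + 0.058 + 0.061 + 0.054 + 0.067 + 0.054 + 0.053 + 0.042 + 0.040 + 0.035 + 0.023 + 0.020 = 0.567
TFR = 0.567
GRR = 0.485 × 0.567 = 0.27500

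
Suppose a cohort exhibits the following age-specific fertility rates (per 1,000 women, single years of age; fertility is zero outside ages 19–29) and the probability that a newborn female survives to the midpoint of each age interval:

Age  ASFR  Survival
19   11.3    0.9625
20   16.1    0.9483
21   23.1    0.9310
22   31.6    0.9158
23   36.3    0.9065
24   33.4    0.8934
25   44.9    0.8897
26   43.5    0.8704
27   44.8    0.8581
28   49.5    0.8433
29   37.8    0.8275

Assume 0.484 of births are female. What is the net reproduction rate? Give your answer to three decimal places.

0.159

Proportion female at birth = 0.484.
Weighting each age-specific rate by interval width and survival:
  19: 1 × 11.3/1000 × 0.9625 = 0.01088
  20: 1 × 16.1/1000 × 0.9483 = 0.01527
  21: 1 × 23.1/1000 × 0.9310 = 0.02151
  22: 1 × 31.6/1000 × 0.9158 = 0.02894
  23: 1 × 36.3/1000 × 0.9065 = 0.03291
  24: 1 × 33.4/1000 × 0.8934 = 0.02984
  25: 1 × 44.9/1000 × 0.8897 = 0.03995
  26: 1 × 43.5/1000 × 0.8704 = 0.03786
  27: 1 × 44.8/1000 × 0.8581 = 0.03844
  28: 1 × 49.5/1000 × 0.8433 = 0.04174
  29: 1 × 37.8/1000 × 0.8275 = 0.03128
Sum = 0.32862
NRR = 0.484 × 0.32862 = 0.15905
With NRR below 1 the population is below replacement fertility.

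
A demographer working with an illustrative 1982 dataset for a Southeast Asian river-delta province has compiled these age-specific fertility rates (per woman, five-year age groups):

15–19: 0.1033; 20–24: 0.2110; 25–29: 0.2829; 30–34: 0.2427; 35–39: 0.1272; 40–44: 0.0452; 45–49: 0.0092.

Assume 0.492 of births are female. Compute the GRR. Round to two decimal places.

2.51

Proportion female at birth = 0.492.
Sum of ASFRs = 0.1033 + 0.2110 + 0.2829 + 0.2427 + 0.1272 + 0.0452 + 0.0092 = 1.0215
TFR = 5 × 1.0215 = 5.1075
GRR = 0.492 × 5.1075 = 2.51289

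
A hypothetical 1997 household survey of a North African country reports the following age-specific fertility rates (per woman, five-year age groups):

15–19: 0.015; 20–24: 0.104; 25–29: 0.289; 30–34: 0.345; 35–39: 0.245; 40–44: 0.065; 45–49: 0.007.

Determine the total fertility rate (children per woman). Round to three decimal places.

Sum of ASFRs = 0.015 + 0.104 + 0.289 + 0.345 + 0.245 + 0.065 + 0.007 = 1.070
TFR = 5 × 1.070 = 5.35

5.350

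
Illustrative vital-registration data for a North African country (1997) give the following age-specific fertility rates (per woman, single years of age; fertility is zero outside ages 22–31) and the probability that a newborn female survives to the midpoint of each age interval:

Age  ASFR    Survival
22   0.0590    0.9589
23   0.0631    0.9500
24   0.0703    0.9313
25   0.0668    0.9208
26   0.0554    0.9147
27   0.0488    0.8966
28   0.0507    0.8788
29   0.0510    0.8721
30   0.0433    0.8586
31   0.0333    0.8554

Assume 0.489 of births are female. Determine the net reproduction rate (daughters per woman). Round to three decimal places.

Proportion female at birth = 0.489.
Survival-weighted fertility by age (1·fₓ·Sₓ):
  22: 1 × 0.0590 × 0.9589 = 0.05658
  23: 1 × 0.0631 × 0.9500 = 0.05995
  24: 1 × 0.0703 × 0.9313 = 0.06547
  25: 1 × 0.0668 × 0.9208 = 0.06151
  26: 1 × 0.0554 × 0.9147 = 0.05067
  27: 1 × 0.0488 × 0.8966 = 0.04375
  28: 1 × 0.0507 × 0.8788 = 0.04456
  29: 1 × 0.0510 × 0.8721 = 0.04448
  30: 1 × 0.0433 × 0.8586 = 0.03718
  31: 1 × 0.0333 × 0.8554 = 0.02848
Sum = 0.49263
NRR = 0.489 × 0.49263 = 0.24090
An NRR under 1 implies long-run decline under these rates.

0.241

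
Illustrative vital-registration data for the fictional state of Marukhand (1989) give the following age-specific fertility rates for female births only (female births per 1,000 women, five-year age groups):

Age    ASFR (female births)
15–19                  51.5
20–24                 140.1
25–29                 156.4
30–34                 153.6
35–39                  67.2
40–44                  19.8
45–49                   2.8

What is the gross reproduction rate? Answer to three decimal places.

Sum of female ASFRs = 51.5 + 140.1 + 156.4 + 153.6 + 67.2 + 19.8 + 2.8 = 591.4
GRR = 5 × 591.4 / 1000 = 2.957

2.957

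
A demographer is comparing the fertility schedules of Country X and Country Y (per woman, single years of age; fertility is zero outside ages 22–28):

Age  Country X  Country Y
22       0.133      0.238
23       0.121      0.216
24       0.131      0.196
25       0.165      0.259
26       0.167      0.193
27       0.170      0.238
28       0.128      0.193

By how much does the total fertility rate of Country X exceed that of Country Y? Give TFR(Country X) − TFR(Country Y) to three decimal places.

-0.518

Country X:
  Sum of ASFRs = 0.133 + 0.121 + 0.131 + 0.165 + 0.167 + 0.170 + 0.128 = 1.015
  TFR = 1.015
Country Y:
  Sum of ASFRs = 0.238 + 0.216 + 0.196 + 0.259 + 0.193 + 0.238 + 0.193 = 1.533
  TFR = 1.533
Difference = 1.015 − 1.533 = -0.518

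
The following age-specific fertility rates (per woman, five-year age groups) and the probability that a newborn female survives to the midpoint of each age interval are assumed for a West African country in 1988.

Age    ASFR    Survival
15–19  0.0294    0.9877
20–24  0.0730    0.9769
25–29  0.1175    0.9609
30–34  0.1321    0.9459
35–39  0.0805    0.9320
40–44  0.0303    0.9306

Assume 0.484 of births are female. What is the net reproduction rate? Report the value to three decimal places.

Proportion female at birth = 0.484.
Weighting each age-specific rate by interval width and survival:
  15–19: 5 × 0.0294 × 0.9877 = 0.14519
  20–24: 5 × 0.0730 × 0.9769 = 0.35657
  25–29: 5 × 0.1175 × 0.9609 = 0.56453
  30–34: 5 × 0.1321 × 0.9459 = 0.62477
  35–39: 5 × 0.0805 × 0.9320 = 0.37513
  40–44: 5 × 0.0303 × 0.9306 = 0.14099
Sum = 2.20718
NRR = 0.484 × 2.20718 = 1.06828
With NRR above 1 the population is above replacement fertility.

1.068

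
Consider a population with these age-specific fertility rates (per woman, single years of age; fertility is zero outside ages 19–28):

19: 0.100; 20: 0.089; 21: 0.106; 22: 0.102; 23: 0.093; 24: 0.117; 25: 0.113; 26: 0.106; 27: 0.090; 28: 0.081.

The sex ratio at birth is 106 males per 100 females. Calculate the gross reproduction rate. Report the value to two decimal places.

Proportion female at birth = 100 / (100 + 106) = 0.48544.
Sum of ASFRs = 0.100 + 0.089 + 0.106 + 0.102 + 0.093 + 0.117 + 0.113 + 0.106 + 0.090 + 0.081 = 0.997
TFR = 0.997
GRR = 0.48544 × 0.997 = 0.48398

0.48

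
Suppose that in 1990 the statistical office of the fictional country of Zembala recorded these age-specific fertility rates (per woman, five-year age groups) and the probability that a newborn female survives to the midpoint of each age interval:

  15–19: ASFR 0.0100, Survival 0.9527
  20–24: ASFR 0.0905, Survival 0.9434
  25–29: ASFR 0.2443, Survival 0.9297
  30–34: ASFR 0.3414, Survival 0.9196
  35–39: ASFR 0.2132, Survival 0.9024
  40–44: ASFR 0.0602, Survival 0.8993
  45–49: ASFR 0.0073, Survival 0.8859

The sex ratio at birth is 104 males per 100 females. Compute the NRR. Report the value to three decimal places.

2.179

Proportion female at birth = 100 / (100 + 104) = 0.49020.
Survival-weighted fertility by age (5·fₓ·Sₓ):
  15–19: 5 × 0.0100 × 0.9527 = 0.04764
  20–24: 5 × 0.0905 × 0.9434 = 0.42689
  25–29: 5 × 0.2443 × 0.9297 = 1.13563
  30–34: 5 × 0.3414 × 0.9196 = 1.56976
  35–39: 5 × 0.2132 × 0.9024 = 0.96196
  40–44: 5 × 0.0602 × 0.8993 = 0.27069
  45–49: 5 × 0.0073 × 0.8859 = 0.03234
Sum = 4.44491
NRR = 0.49020 × 4.44491 = 2.17889
NRR > 1, so each generation more than replaces itself.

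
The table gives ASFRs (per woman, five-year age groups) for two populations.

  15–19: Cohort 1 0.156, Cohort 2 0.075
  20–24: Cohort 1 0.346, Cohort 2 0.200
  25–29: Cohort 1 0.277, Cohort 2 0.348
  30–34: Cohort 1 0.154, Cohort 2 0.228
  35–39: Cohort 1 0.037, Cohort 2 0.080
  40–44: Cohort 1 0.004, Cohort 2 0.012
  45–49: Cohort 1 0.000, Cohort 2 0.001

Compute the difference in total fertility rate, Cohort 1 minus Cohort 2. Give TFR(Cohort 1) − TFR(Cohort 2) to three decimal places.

0.150

Cohort 1:
  Sum of ASFRs = 0.156 + 0.346 + 0.277 + 0.154 + 0.037 + 0.004 + 0.000 = 0.974
  TFR = 5 × 0.974 = 4.87
Cohort 2:
  Sum of ASFRs = 0.075 + 0.200 + 0.348 + 0.228 + 0.080 + 0.012 + 0.001 = 0.944
  TFR = 5 × 0.944 = 4.72
Difference = 4.87 − 4.72 = 0.15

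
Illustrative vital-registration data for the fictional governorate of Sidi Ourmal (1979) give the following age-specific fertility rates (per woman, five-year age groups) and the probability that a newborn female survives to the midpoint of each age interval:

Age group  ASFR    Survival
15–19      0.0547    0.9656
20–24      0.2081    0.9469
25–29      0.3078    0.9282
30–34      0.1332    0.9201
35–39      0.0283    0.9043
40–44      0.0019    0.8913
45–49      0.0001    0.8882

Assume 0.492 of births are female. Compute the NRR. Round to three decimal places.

Proportion female at birth = 0.492.
Per-age-group product (5 × ASFR × survival probability):
  15–19: 5 × 0.0547 × 0.9656 = 0.26409
  20–24: 5 × 0.2081 × 0.9469 = 0.98525
  25–29: 5 × 0.3078 × 0.9282 = 1.42850
  30–34: 5 × 0.1332 × 0.9201 = 0.61279
  35–39: 5 × 0.0283 × 0.9043 = 0.12796
  40–44: 5 × 0.0019 × 0.8913 = 0.00847
  45–49: 5 × 0.0001 × 0.8882 = 0.00044
Sum = 3.42750
NRR = 0.492 × 3.42750 = 1.68633
NRR > 1, so each generation more than replaces itself.

1.686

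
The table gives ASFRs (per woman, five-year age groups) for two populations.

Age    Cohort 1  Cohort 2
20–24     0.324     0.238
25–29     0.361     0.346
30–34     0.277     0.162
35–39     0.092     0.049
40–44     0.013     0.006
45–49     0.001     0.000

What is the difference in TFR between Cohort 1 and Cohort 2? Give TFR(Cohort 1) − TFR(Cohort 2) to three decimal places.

Cohort 1:
  Sum of ASFRs = 0.324 + 0.361 + 0.277 + 0.092 + 0.013 + 0.001 = 1.068
  TFR = 5 × 1.068 = 5.34
Cohort 2:
  Sum of ASFRs = 0.238 + 0.346 + 0.162 + 0.049 + 0.006 + 0.000 = 0.801
  TFR = 5 × 0.801 = 4.005
Difference = 5.34 − 4.005 = 1.335

1.335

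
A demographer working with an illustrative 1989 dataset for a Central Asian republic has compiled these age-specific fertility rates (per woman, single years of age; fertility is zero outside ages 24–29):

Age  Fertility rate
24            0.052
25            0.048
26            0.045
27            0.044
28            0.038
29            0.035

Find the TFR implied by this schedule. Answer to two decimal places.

Sum of ASFRs = 0.052 + 0.048 + 0.045 + 0.044 + 0.038 + 0.035 = 0.262
TFR = 0.262

0.26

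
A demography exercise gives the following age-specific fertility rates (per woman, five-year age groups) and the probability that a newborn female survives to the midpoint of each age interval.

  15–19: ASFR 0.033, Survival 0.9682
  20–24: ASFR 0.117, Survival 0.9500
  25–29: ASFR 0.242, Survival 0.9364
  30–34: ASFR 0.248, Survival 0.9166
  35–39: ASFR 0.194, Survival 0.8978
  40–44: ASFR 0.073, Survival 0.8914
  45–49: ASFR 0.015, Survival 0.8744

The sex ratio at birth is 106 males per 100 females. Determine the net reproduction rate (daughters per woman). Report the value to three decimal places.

2.062

Proportion female at birth = 100 / (100 + 106) = 0.48544.
Each age group contributes 5 × ASFR × survival:
  15–19: 5 × 0.033 × 0.9682 = 0.15975
  20–24: 5 × 0.117 × 0.9500 = 0.55575
  25–29: 5 × 0.242 × 0.9364 = 1.13304
  30–34: 5 × 0.248 × 0.9166 = 1.13658
  35–39: 5 × 0.194 × 0.8978 = 0.87087
  40–44: 5 × 0.073 × 0.8914 = 0.32536
  45–49: 5 × 0.015 × 0.8744 = 0.06558
Sum = 4.24693
NRR = 0.48544 × 4.24693 = 2.06163
An NRR exceeding 1 indicates intrinsic growth under these rates.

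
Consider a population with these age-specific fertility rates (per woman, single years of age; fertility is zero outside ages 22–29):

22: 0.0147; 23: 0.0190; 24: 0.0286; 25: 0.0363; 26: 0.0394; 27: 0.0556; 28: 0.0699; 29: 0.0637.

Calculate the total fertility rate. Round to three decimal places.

0.327

Sum of ASFRs = 0.0147 + 0.0190 + 0.0286 + 0.0363 + 0.0394 + 0.0556 + 0.0699 + 0.0637 = 0.3272
TFR = 0.3272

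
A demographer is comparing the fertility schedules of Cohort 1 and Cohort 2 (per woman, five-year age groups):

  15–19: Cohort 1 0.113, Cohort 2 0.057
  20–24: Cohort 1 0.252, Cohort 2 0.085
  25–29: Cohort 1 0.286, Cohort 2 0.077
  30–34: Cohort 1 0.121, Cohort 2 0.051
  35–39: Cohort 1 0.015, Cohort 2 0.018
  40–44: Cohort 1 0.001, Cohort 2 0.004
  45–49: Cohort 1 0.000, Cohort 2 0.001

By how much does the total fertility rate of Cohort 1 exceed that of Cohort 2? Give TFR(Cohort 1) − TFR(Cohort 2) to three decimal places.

Cohort 1:
  Sum of ASFRs = 0.113 + 0.252 + 0.286 + 0.121 + 0.015 + 0.001 + 0.000 = 0.788
  TFR = 5 × 0.788 = 3.94
Cohort 2:
  Sum of ASFRs = 0.057 + 0.085 + 0.077 + 0.051 + 0.018 + 0.004 + 0.001 = 0.293
  TFR = 5 × 0.293 = 1.465
Difference = 3.94 − 1.465 = 2.475

2.475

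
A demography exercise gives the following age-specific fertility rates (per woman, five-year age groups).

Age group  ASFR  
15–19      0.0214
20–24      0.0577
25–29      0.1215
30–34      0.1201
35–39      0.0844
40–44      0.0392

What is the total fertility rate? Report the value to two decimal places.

2.22

Sum of ASFRs = 0.0214 + 0.0577 + 0.1215 + 0.1201 + 0.0844 + 0.0392 = 0.4443
TFR = 5 × 0.4443 = 2.2215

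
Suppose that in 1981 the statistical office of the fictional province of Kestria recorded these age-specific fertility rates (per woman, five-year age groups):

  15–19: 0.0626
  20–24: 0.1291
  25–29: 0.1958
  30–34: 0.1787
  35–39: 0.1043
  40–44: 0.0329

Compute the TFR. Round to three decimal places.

Sum of ASFRs = 0.0626 + 0.1291 + 0.1958 + 0.1787 + 0.1043 + 0.0329 = 0.7034
TFR = 5 × 0.7034 = 3.517

3.517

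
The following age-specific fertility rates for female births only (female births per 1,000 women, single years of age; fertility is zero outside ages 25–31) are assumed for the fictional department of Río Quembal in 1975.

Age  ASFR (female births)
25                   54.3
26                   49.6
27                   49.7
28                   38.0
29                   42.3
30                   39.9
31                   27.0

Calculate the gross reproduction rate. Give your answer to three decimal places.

Sum of female ASFRs = 54.3 + 49.6 + 49.7 + 38.0 + 42.3 + 39.9 + 27.0 = 300.8
GRR = 300.8 / 1000 = 0.3008

0.301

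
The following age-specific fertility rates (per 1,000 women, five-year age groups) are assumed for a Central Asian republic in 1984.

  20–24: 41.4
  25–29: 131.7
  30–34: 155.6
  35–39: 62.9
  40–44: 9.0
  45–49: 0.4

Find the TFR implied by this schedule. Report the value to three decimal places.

2.005

Sum of ASFRs = 41.4 + 131.7 + 155.6 + 62.9 + 9.0 + 0.4 = 401.0
TFR = 5 × 401.0 / 1000 = 2.005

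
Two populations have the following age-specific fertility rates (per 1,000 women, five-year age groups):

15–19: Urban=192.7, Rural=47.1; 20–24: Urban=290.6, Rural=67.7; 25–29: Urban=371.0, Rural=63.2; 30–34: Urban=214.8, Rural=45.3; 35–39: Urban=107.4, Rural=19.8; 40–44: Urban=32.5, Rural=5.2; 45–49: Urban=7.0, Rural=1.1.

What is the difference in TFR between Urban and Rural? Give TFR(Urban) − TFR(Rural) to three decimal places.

Urban:
  Sum of ASFRs = 192.7 + 290.6 + 371.0 + 214.8 + 107.4 + 32.5 + 7.0 = 1216.0
  TFR = 5 × 1216.0 / 1000 = 6.08
Rural:
  Sum of ASFRs = 47.1 + 67.7 + 63.2 + 45.3 + 19.8 + 5.2 + 1.1 = 249.4
  TFR = 5 × 249.4 / 1000 = 1.247
Difference = 6.08 − 1.247 = 4.833

4.833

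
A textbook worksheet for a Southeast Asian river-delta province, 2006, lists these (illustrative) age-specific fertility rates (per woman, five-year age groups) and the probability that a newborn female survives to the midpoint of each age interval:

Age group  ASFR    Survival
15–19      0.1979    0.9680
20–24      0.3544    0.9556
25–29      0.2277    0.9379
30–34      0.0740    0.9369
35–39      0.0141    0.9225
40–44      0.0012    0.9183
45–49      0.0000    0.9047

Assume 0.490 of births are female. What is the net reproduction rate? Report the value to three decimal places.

Proportion female at birth = 0.490.
Weighting each age-specific rate by interval width and survival:
  15–19: 5 × 0.1979 × 0.9680 = 0.95784
  20–24: 5 × 0.3544 × 0.9556 = 1.69332
  25–29: 5 × 0.2277 × 0.9379 = 1.06780
  30–34: 5 × 0.0740 × 0.9369 = 0.34665
  35–39: 5 × 0.0141 × 0.9225 = 0.06504
  40–44: 5 × 0.0012 × 0.9183 = 0.00551
  45–49: 5 × 0.0000 × 0.9047 = 0.00000
Sum = 4.13616
NRR = 0.490 × 4.13616 = 2.02672
NRR > 1, so each generation more than replaces itself.

2.027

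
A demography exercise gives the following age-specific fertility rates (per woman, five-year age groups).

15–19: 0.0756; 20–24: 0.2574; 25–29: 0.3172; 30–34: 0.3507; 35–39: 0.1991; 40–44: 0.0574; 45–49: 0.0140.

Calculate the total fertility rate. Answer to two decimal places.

6.36

Sum of ASFRs = 0.0756 + 0.2574 + 0.3172 + 0.3507 + 0.1991 + 0.0574 + 0.0140 = 1.2714
TFR = 5 × 1.2714 = 6.357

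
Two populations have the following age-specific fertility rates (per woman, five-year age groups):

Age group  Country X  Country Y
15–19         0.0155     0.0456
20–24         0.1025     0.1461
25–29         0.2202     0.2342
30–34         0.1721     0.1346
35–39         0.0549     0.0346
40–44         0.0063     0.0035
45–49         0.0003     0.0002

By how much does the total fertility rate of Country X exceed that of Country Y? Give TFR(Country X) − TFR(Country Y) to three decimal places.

-0.135

Country X:
  Sum of ASFRs = 0.0155 + 0.1025 + 0.2202 + 0.1721 + 0.0549 + 0.0063 + 0.0003 = 0.5718
  TFR = 5 × 0.5718 = 2.859
Country Y:
  Sum of ASFRs = 0.0456 + 0.1461 + 0.2342 + 0.1346 + 0.0346 + 0.0035 + 0.0002 = 0.5988
  TFR = 5 × 0.5988 = 2.994
Difference = 2.859 − 2.994 = -0.135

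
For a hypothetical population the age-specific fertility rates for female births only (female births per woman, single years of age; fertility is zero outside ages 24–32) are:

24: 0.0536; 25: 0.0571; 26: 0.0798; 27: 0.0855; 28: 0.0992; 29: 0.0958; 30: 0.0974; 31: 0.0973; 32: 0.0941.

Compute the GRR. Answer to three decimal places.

0.760

Sum of female ASFRs = 0.0536 + 0.0571 + 0.0798 + 0.0855 + 0.0992 + 0.0958 + 0.0974 + 0.0973 + 0.0941 = 0.7598
GRR = 0.7598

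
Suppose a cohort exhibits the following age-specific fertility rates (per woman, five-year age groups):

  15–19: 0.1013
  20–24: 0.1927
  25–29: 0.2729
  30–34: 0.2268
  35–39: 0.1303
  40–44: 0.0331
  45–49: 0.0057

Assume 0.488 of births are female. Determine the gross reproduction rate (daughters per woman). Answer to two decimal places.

Proportion female at birth = 0.488.
Sum of ASFRs = 0.1013 + 0.1927 + 0.2729 + 0.2268 + 0.1303 + 0.0331 + 0.0057 = 0.9628
TFR = 5 × 0.9628 = 4.814
GRR = 0.488 × 4.814 = 2.34923

2.35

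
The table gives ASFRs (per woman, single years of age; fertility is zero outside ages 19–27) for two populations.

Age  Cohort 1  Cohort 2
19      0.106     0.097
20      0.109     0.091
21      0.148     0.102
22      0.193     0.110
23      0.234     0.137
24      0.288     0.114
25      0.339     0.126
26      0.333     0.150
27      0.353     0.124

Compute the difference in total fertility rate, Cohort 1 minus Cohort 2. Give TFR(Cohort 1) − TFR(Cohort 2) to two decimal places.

1.05

Cohort 1:
  Sum of ASFRs = 0.106 + 0.109 + 0.148 + 0.193 + 0.234 + 0.288 + 0.339 + 0.333 + 0.353 = 2.103
  TFR = 2.103
Cohort 2:
  Sum of ASFRs = 0.097 + 0.091 + 0.102 + 0.110 + 0.137 + 0.114 + 0.126 + 0.150 + 0.124 = 1.051
  TFR = 1.051
Difference = 2.103 − 1.051 = 1.052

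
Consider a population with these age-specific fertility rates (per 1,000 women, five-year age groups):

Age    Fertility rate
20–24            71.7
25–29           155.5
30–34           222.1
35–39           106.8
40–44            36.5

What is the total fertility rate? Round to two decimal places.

Sum of ASFRs = 71.7 + 155.5 + 222.1 + 106.8 + 36.5 = 592.6
TFR = 5 × 592.6 / 1000 = 2.963

2.96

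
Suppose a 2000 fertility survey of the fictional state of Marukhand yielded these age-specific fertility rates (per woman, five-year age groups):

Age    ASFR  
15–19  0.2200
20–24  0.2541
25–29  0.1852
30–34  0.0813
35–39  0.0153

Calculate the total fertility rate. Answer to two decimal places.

Sum of ASFRs = 0.2200 + 0.2541 + 0.1852 + 0.0813 + 0.0153 = 0.7559
TFR = 5 × 0.7559 = 3.7795

3.78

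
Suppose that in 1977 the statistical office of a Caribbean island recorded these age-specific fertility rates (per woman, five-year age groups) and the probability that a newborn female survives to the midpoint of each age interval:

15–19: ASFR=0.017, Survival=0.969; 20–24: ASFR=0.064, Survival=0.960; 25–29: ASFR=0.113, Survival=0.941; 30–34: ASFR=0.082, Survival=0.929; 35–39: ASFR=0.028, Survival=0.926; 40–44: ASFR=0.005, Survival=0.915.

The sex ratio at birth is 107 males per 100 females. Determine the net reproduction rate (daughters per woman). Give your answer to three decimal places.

0.703

Proportion female at birth = 100 / (100 + 107) = 0.48309.
Per-age-group product (5 × ASFR × survival probability):
  15–19: 5 × 0.017 × 0.969 = 0.08237
  20–24: 5 × 0.064 × 0.960 = 0.30720
  25–29: 5 × 0.113 × 0.941 = 0.53167
  30–34: 5 × 0.082 × 0.929 = 0.38089
  35–39: 5 × 0.028 × 0.926 = 0.12964
  40–44: 5 × 0.005 × 0.915 = 0.02288
Sum = 1.45465
NRR = 0.48309 × 1.45465 = 0.70273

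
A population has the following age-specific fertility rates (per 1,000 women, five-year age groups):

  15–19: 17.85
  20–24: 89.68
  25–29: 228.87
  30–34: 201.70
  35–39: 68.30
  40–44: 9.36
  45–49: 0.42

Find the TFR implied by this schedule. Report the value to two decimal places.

Sum of ASFRs = 17.85 + 89.68 + 228.87 + 201.70 + 68.30 + 9.36 + 0.42 = 616.18
TFR = 5 × 616.18 / 1000 = 3.0809

3.08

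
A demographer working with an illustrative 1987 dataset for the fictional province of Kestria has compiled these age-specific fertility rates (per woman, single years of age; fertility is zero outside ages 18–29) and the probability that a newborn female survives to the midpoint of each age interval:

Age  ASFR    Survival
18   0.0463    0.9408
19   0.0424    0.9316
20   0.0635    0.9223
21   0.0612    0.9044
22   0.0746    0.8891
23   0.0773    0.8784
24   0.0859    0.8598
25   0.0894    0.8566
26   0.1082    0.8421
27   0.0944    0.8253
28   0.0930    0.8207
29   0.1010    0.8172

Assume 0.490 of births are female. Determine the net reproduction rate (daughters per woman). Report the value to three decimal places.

Proportion female at birth = 0.490.
Survival-weighted fertility by age (1·fₓ·Sₓ):
  18: 1 × 0.0463 × 0.9408 = 0.04356
  19: 1 × 0.0424 × 0.9316 = 0.03950
  20: 1 × 0.0635 × 0.9223 = 0.05857
  21: 1 × 0.0612 × 0.9044 = 0.05535
  22: 1 × 0.0746 × 0.8891 = 0.06633
  23: 1 × 0.0773 × 0.8784 = 0.06790
  24: 1 × 0.0859 × 0.8598 = 0.07386
  25: 1 × 0.0894 × 0.8566 = 0.07658
  26: 1 × 0.1082 × 0.8421 = 0.09112
  27: 1 × 0.0944 × 0.8253 = 0.07791
  28: 1 × 0.0930 × 0.8207 = 0.07633
  29: 1 × 0.1010 × 0.8172 = 0.08254
Sum = 0.80955
NRR = 0.490 × 0.80955 = 0.39668
With NRR below 1 the population is below replacement fertility.

0.397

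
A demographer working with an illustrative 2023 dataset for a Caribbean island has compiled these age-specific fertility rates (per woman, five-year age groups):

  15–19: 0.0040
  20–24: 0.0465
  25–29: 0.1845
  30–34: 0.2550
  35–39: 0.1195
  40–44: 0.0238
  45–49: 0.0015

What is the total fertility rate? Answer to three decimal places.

Sum of ASFRs = 0.0040 + 0.0465 + 0.1845 + 0.2550 + 0.1195 + 0.0238 + 0.0015 = 0.6348
TFR = 5 × 0.6348 = 3.174

3.174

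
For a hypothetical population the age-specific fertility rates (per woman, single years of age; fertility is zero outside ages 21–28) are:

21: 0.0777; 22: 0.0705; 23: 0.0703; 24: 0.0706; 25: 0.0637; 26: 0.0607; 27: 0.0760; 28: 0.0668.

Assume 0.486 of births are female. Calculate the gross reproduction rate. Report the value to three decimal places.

Proportion female at birth = 0.486.
Sum of ASFRs = 0.0777 + 0.0705 + 0.0703 + 0.0706 + 0.0637 + 0.0607 + 0.0760 + 0.0668 = 0.5563
TFR = 0.5563
GRR = 0.486 × 0.5563 = 0.27036

0.270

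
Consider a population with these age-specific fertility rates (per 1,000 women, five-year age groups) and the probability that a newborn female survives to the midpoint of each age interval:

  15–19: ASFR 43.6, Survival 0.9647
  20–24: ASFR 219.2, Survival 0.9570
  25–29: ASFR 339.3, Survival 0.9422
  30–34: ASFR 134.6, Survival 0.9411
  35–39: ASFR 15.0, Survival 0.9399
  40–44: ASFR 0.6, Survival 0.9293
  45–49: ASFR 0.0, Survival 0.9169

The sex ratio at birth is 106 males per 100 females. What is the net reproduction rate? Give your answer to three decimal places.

1.730

Proportion female at birth = 100 / (100 + 106) = 0.48544.
Weighting each age-specific rate by interval width and survival:
  15–19: 5 × 43.6/1000 × 0.9647 = 0.21030
  20–24: 5 × 219.2/1000 × 0.9570 = 1.04887
  25–29: 5 × 339.3/1000 × 0.9422 = 1.59844
  30–34: 5 × 134.6/1000 × 0.9411 = 0.63336
  35–39: 5 × 15.0/1000 × 0.9399 = 0.07049
  40–44: 5 × 0.6/1000 × 0.9293 = 0.00279
  45–49: 5 × 0.0/1000 × 0.9169 = 0.00000
Sum = 3.56425
NRR = 0.48544 × 3.56425 = 1.73023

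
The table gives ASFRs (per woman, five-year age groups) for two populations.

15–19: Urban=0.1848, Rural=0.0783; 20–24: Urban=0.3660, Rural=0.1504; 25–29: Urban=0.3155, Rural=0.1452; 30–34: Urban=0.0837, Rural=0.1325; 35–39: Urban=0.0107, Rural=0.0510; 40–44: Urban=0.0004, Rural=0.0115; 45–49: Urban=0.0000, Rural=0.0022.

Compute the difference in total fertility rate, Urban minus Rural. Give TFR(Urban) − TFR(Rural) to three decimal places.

1.950

Urban:
  Sum of ASFRs = 0.1848 + 0.3660 + 0.3155 + 0.0837 + 0.0107 + 0.0004 + 0.0000 = 0.9611
  TFR = 5 × 0.9611 = 4.8055
Rural:
  Sum of ASFRs = 0.0783 + 0.1504 + 0.1452 + 0.1325 + 0.0510 + 0.0115 + 0.0022 = 0.5711
  TFR = 5 × 0.5711 = 2.8555
Difference = 4.8055 − 2.8555 = 1.95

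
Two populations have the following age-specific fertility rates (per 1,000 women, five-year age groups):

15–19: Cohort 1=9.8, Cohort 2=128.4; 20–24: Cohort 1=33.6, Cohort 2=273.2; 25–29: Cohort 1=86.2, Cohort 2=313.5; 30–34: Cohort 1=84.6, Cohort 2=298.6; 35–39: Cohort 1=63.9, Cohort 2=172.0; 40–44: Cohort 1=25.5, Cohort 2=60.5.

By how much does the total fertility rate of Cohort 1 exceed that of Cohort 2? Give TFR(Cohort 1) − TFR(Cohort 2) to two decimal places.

-4.71

Cohort 1:
  Sum of ASFRs = 9.8 + 33.6 + 86.2 + 84.6 + 63.9 + 25.5 = 303.6
  TFR = 5 × 303.6 / 1000 = 1.518
Cohort 2:
  Sum of ASFRs = 128.4 + 273.2 + 313.5 + 298.6 + 172.0 + 60.5 = 1246.2
  TFR = 5 × 1246.2 / 1000 = 6.231
Difference = 1.518 − 6.231 = -4.713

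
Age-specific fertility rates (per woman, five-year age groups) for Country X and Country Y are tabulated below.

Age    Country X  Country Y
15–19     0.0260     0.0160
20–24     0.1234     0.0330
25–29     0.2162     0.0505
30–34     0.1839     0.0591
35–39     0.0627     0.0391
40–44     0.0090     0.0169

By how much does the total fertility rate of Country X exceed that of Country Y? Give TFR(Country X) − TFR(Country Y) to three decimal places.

Country X:
  Sum of ASFRs = 0.0260 + 0.1234 + 0.2162 + 0.1839 + 0.0627 + 0.0090 = 0.6212
  TFR = 5 × 0.6212 = 3.106
Country Y:
  Sum of ASFRs = 0.0160 + 0.0330 + 0.0505 + 0.0591 + 0.0391 + 0.0169 = 0.2146
  TFR = 5 × 0.2146 = 1.073
Difference = 3.106 − 1.073 = 2.033

2.033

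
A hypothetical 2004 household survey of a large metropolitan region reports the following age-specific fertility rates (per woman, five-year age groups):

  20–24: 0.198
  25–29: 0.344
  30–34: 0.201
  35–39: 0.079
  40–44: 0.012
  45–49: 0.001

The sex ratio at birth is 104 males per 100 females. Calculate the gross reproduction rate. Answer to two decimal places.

Proportion female at birth = 100 / (100 + 104) = 0.49020.
Sum of ASFRs = 0.198 + 0.344 + 0.201 + 0.079 + 0.012 + 0.001 = 0.835
TFR = 5 × 0.835 = 4.175
GRR = 0.49020 × 4.175 = 2.04659

2.05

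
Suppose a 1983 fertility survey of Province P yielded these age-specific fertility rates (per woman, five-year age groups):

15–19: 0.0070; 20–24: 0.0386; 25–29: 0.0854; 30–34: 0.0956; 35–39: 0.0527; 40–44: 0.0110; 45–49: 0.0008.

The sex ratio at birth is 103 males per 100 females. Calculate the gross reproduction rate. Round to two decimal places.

Proportion female at birth = 100 / (100 + 103) = 0.49261.
Sum of ASFRs = 0.0070 + 0.0386 + 0.0854 + 0.0956 + 0.0527 + 0.0110 + 0.0008 = 0.2911
TFR = 5 × 0.2911 = 1.4555
GRR = 0.49261 × 1.4555 = 0.71699

0.72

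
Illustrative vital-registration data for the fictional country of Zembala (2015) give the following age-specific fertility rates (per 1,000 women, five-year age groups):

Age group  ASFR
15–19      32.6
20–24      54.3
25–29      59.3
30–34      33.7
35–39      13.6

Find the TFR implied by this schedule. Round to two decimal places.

Sum of ASFRs = 32.6 + 54.3 + 59.3 + 33.7 + 13.6 = 193.5
TFR = 5 × 193.5 / 1000 = 0.9675

0.97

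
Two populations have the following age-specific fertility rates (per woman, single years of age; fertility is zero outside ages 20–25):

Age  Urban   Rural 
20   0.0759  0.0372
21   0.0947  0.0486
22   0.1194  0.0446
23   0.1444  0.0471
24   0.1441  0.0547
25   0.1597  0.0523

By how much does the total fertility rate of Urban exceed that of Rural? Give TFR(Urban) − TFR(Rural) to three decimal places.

Urban:
  Sum of ASFRs = 0.0759 + 0.0947 + 0.1194 + 0.1444 + 0.1441 + 0.1597 = 0.7382
  TFR = 0.7382
Rural:
  Sum of ASFRs = 0.0372 + 0.0486 + 0.0446 + 0.0471 + 0.0547 + 0.0523 = 0.2845
  TFR = 0.2845
Difference = 0.7382 − 0.2845 = 0.4537

0.454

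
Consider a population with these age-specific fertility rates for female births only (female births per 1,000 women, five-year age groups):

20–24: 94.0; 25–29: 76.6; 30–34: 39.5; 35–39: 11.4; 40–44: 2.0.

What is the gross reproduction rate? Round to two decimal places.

1.12

Sum of female ASFRs = 94.0 + 76.6 + 39.5 + 11.4 + 2.0 = 223.5
GRR = 5 × 223.5 / 1000 = 1.1175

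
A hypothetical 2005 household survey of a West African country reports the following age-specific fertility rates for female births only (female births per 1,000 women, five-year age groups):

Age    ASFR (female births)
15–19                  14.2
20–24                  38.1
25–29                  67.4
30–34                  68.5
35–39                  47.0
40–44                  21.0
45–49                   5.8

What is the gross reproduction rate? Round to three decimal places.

1.310

Sum of female ASFRs = 14.2 + 38.1 + 67.4 + 68.5 + 47.0 + 21.0 + 5.8 = 262.0
GRR = 5 × 262.0 / 1000 = 1.31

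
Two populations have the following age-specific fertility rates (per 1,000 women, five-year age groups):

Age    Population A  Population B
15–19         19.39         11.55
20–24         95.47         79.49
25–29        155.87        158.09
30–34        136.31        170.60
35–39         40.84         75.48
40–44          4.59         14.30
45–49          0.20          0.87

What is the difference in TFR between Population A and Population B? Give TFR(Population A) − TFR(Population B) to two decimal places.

Population A:
  Sum of ASFRs = 19.39 + 95.47 + 155.87 + 136.31 + 40.84 + 4.59 + 0.20 = 452.67
  TFR = 5 × 452.67 / 1000 = 2.26335
Population B:
  Sum of ASFRs = 11.55 + 79.49 + 158.09 + 170.60 + 75.48 + 14.30 + 0.87 = 510.38
  TFR = 5 × 510.38 / 1000 = 2.5519
Difference = 2.26335 − 2.5519 = -0.28855

-0.29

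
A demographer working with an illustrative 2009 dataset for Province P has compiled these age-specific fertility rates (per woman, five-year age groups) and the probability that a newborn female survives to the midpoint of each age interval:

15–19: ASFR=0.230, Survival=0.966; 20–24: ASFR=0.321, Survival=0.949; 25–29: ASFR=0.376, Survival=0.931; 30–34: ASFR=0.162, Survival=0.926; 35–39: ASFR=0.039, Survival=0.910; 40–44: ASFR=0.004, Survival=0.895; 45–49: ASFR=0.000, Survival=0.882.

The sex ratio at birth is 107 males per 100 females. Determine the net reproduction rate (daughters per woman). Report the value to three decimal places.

Proportion female at birth = 100 / (100 + 107) = 0.48309.
Survival-weighted fertility by age (5·fₓ·Sₓ):
  15–19: 5 × 0.230 × 0.966 = 1.11090
  20–24: 5 × 0.321 × 0.949 = 1.52315
  25–29: 5 × 0.376 × 0.931 = 1.75028
  30–34: 5 × 0.162 × 0.926 = 0.75006
  35–39: 5 × 0.039 × 0.910 = 0.17745
  40–44: 5 × 0.004 × 0.895 = 0.01790
  45–49: 5 × 0.000 × 0.882 = 0.00000
Sum = 5.32974
NRR = 0.48309 × 5.32974 = 2.57474

2.575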